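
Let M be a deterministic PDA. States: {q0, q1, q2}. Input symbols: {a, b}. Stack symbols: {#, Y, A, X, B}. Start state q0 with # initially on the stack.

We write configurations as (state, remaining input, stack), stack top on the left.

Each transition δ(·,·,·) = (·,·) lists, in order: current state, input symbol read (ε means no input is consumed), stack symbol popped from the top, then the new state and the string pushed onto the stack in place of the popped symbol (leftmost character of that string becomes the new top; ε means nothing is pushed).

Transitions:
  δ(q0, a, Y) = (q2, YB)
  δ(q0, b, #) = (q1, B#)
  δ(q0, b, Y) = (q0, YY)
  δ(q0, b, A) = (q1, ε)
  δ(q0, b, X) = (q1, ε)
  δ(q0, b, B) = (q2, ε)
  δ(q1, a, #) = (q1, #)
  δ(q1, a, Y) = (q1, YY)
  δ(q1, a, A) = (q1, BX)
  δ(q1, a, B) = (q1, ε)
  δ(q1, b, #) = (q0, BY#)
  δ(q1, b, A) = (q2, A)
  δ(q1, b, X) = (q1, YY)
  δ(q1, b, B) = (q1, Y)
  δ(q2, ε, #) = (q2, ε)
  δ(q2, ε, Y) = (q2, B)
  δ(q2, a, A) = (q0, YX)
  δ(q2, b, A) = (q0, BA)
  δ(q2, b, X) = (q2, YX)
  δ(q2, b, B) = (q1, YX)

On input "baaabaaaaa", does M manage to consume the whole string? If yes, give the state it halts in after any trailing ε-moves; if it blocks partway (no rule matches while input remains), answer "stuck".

(q0, baaabaaaaa, #) ⊢ (q1, aaabaaaaa, B#) ⊢ (q1, aabaaaaa, #) ⊢ (q1, abaaaaa, #) ⊢ (q1, baaaaa, #) ⊢ (q0, aaaaa, BY#)
No transition for (q0, a, top B); M blocks with input aaaaa remaining.

stuck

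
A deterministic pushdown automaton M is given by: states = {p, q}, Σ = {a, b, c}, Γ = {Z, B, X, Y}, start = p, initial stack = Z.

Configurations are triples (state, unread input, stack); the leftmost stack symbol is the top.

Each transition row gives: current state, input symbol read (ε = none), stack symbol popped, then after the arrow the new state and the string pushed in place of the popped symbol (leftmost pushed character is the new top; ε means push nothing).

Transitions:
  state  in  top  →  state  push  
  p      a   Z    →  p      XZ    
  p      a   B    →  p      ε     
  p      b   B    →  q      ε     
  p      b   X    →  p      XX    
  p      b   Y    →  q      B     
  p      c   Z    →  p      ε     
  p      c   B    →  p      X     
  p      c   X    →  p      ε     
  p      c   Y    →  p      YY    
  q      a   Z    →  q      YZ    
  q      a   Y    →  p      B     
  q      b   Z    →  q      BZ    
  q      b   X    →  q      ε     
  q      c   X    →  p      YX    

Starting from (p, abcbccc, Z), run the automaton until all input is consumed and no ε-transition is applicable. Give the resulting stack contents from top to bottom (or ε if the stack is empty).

(p, abcbccc, Z) ⊢ (p, bcbccc, XZ) ⊢ (p, cbccc, XXZ) ⊢ (p, bccc, XZ) ⊢ (p, ccc, XXZ) ⊢ (p, cc, XZ) ⊢ (p, c, Z) ⊢ (p, ε, ε)
All input consumed in state p with stack ε.

ε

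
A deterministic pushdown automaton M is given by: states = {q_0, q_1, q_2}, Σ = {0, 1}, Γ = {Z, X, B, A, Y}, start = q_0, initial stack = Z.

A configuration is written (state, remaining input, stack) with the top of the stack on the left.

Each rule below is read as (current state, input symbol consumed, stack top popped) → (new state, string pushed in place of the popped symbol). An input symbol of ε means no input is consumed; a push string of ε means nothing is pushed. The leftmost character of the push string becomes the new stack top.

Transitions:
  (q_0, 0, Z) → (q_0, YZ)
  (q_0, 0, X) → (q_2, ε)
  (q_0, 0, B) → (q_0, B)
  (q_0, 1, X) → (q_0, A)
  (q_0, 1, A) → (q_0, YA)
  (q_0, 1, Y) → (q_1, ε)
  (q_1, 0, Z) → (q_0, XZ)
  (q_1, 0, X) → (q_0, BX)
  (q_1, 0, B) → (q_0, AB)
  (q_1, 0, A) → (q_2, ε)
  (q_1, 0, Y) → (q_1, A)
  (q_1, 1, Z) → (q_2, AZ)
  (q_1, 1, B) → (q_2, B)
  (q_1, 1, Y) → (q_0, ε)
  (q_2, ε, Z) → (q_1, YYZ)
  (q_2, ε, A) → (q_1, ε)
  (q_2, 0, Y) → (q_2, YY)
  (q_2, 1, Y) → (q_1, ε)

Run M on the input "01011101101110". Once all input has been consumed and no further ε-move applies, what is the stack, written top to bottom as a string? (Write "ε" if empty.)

YYZ

(q_0, 01011101101110, Z)
  read 0, top Z: go to q_0, push YZ → (q_0, 1011101101110, YZ)
  read 1, top Y: go to q_1, push ε → (q_1, 011101101110, Z)
  read 0, top Z: go to q_0, push XZ → (q_0, 11101101110, XZ)
  read 1, top X: go to q_0, push A → (q_0, 1101101110, AZ)
  read 1, top A: go to q_0, push YA → (q_0, 101101110, YAZ)
  read 1, top Y: go to q_1, push ε → (q_1, 01101110, AZ)
  read 0, top A: go to q_2, push ε → (q_2, 1101110, Z)
  ε-move, top Z: go to q_1, push YYZ → (q_1, 1101110, YYZ)
  read 1, top Y: go to q_0, push ε → (q_0, 101110, YZ)
  read 1, top Y: go to q_1, push ε → (q_1, 01110, Z)
  read 0, top Z: go to q_0, push XZ → (q_0, 1110, XZ)
  read 1, top X: go to q_0, push A → (q_0, 110, AZ)
  read 1, top A: go to q_0, push YA → (q_0, 10, YAZ)
  read 1, top Y: go to q_1, push ε → (q_1, 0, AZ)
  read 0, top A: go to q_2, push ε → (q_2, ε, Z)
  ε-move, top Z: go to q_1, push YYZ → (q_1, ε, YYZ)
All input consumed in state q_1 with stack YYZ.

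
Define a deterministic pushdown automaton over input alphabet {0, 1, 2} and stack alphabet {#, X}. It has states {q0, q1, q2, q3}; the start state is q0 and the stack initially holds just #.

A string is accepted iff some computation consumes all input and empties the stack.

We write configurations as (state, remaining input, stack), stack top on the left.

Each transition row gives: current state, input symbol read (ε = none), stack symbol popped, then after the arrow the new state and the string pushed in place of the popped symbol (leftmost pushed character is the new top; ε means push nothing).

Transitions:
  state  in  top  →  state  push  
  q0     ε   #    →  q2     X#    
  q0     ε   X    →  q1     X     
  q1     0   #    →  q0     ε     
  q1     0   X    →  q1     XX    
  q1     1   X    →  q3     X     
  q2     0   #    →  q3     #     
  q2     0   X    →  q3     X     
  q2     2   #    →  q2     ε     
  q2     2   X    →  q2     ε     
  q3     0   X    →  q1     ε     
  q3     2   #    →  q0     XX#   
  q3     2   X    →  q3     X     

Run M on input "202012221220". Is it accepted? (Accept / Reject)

(q0, 202012221220, #)
  ε-move, top #: go to q2, push X# → (q2, 202012221220, X#)
  read 2, top X: go to q2, push ε → (q2, 02012221220, #)
  read 0, top #: go to q3, push # → (q3, 2012221220, #)
  read 2, top #: go to q0, push XX# → (q0, 012221220, XX#)
  ε-move, top X: go to q1, push X → (q1, 012221220, XX#)
  read 0, top X: go to q1, push XX → (q1, 12221220, XXX#)
  read 1, top X: go to q3, push X → (q3, 2221220, XXX#)
  read 2, top X: go to q3, push X → (q3, 221220, XXX#)
  read 2, top X: go to q3, push X → (q3, 21220, XXX#)
  read 2, top X: go to q3, push X → (q3, 1220, XXX#)
No transition applies at (q3, 1220, XXX#); input not fully consumed.

Reject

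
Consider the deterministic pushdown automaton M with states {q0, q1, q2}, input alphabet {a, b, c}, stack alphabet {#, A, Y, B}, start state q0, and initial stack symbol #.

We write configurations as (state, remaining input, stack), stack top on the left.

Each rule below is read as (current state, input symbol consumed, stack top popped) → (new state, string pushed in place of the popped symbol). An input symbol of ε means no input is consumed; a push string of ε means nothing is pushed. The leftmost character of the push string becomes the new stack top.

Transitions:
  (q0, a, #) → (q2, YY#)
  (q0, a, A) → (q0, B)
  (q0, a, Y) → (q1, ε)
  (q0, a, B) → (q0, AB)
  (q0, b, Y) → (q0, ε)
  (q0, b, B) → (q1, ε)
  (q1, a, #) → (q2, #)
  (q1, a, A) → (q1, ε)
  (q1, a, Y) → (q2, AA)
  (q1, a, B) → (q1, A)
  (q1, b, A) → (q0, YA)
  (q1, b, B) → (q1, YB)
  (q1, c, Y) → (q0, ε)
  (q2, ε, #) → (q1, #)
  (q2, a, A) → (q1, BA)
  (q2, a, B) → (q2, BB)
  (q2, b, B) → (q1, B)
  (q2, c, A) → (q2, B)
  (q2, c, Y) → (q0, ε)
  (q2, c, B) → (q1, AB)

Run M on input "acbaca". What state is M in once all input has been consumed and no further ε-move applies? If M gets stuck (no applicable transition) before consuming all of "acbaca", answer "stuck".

(q0, acbaca, #)
  read a, top #: go to q2, push YY# → (q2, cbaca, YY#)
  read c, top Y: go to q0, push ε → (q0, baca, Y#)
  read b, top Y: go to q0, push ε → (q0, aca, #)
  read a, top #: go to q2, push YY# → (q2, ca, YY#)
  read c, top Y: go to q0, push ε → (q0, a, Y#)
  read a, top Y: go to q1, push ε → (q1, ε, #)
All input consumed; M is in state q1.

q1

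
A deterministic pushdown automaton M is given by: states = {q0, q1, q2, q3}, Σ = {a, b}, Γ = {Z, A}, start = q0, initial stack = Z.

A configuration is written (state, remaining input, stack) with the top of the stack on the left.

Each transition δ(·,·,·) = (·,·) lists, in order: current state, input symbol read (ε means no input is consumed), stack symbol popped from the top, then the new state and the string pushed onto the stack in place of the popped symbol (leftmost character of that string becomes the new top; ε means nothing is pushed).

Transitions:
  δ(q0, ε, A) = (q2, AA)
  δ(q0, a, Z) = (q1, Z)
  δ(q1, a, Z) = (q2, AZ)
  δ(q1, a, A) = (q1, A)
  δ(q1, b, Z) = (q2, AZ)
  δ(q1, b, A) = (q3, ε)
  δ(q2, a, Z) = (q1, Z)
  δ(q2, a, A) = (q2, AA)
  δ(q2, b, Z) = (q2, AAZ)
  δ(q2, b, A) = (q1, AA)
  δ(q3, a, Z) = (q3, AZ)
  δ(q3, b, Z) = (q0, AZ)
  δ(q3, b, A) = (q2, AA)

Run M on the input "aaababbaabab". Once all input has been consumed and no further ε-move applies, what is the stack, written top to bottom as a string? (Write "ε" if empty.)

AAAAAZ

(q0, aaababbaabab, Z)
  read a, top Z: go to q1, push Z → (q1, aababbaabab, Z)
  read a, top Z: go to q2, push AZ → (q2, ababbaabab, AZ)
  read a, top A: go to q2, push AA → (q2, babbaabab, AAZ)
  read b, top A: go to q1, push AA → (q1, abbaabab, AAAZ)
  read a, top A: go to q1, push A → (q1, bbaabab, AAAZ)
  read b, top A: go to q3, push ε → (q3, baabab, AAZ)
  read b, top A: go to q2, push AA → (q2, aabab, AAAZ)
  read a, top A: go to q2, push AA → (q2, abab, AAAAZ)
  read a, top A: go to q2, push AA → (q2, bab, AAAAAZ)
  read b, top A: go to q1, push AA → (q1, ab, AAAAAAZ)
  read a, top A: go to q1, push A → (q1, b, AAAAAAZ)
  read b, top A: go to q3, push ε → (q3, ε, AAAAAZ)
All input consumed in state q3 with stack AAAAAZ.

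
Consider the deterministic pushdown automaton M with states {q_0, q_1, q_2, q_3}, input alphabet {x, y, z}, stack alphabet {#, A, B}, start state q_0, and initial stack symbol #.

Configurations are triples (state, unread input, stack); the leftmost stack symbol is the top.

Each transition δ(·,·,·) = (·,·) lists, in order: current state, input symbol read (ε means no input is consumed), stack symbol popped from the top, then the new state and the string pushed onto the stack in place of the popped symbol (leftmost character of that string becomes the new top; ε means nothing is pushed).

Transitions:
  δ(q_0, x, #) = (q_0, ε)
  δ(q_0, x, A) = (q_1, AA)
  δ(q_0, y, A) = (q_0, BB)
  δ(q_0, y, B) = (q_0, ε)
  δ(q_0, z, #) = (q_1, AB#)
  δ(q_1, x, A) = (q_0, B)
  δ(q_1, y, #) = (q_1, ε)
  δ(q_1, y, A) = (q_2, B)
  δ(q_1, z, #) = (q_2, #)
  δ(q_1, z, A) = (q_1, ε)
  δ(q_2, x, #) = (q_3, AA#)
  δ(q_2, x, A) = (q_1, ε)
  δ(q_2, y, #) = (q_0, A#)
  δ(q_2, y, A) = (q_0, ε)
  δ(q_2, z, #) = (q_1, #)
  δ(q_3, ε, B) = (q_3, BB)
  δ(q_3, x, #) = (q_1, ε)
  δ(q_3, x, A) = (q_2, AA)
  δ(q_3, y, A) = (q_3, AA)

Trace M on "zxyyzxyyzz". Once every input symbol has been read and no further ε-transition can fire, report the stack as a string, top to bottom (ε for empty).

(q_0, zxyyzxyyzz, #)
  read z, top #: go to q_1, push AB# → (q_1, xyyzxyyzz, AB#)
  read x, top A: go to q_0, push B → (q_0, yyzxyyzz, BB#)
  read y, top B: go to q_0, push ε → (q_0, yzxyyzz, B#)
  read y, top B: go to q_0, push ε → (q_0, zxyyzz, #)
  read z, top #: go to q_1, push AB# → (q_1, xyyzz, AB#)
  read x, top A: go to q_0, push B → (q_0, yyzz, BB#)
  read y, top B: go to q_0, push ε → (q_0, yzz, B#)
  read y, top B: go to q_0, push ε → (q_0, zz, #)
  read z, top #: go to q_1, push AB# → (q_1, z, AB#)
  read z, top A: go to q_1, push ε → (q_1, ε, B#)
All input consumed in state q_1 with stack B#.

B#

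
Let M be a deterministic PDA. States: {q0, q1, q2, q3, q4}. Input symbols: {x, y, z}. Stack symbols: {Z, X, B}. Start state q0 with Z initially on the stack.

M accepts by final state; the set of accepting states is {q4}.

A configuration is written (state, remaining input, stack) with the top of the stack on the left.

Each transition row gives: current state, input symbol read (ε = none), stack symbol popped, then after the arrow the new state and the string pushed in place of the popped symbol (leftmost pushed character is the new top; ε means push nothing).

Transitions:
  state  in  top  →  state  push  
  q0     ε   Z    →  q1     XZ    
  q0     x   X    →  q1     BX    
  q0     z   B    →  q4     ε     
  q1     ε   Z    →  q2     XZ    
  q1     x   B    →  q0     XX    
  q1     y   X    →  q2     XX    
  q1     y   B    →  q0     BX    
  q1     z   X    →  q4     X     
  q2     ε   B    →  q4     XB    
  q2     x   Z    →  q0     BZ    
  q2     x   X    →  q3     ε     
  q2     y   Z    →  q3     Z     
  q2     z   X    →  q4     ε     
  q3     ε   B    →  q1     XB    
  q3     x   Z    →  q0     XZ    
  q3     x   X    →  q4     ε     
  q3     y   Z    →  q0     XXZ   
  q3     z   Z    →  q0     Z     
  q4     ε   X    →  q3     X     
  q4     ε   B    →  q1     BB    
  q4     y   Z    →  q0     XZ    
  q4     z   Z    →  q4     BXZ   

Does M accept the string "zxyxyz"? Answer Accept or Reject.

Accept

(q0, zxyxyz, Z)
  ε-move, top Z: go to q1, push XZ → (q1, zxyxyz, XZ)
  read z, top X: go to q4, push X → (q4, xyxyz, XZ)
  ε-move, top X: go to q3, push X → (q3, xyxyz, XZ)
  read x, top X: go to q4, push ε → (q4, yxyz, Z)
  read y, top Z: go to q0, push XZ → (q0, xyz, XZ)
  read x, top X: go to q1, push BX → (q1, yz, BXZ)
  read y, top B: go to q0, push BX → (q0, z, BXXZ)
  read z, top B: go to q4, push ε → (q4, ε, XXZ)
All input consumed; state q4 ∈ F.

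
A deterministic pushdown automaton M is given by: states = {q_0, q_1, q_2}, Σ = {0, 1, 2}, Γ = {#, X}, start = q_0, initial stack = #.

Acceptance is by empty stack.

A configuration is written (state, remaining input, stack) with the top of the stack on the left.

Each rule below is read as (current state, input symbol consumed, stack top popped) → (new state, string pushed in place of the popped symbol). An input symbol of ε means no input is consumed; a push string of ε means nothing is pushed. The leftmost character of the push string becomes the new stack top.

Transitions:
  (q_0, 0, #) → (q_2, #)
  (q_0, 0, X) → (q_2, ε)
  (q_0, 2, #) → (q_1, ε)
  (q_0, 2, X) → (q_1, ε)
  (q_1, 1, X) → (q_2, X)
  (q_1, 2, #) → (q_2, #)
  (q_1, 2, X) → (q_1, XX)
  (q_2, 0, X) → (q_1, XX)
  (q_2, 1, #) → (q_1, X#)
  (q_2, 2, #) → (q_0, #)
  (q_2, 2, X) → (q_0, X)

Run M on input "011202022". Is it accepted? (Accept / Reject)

Accept

(q_0, 011202022, #)
  read 0, top #: go to q_2, push # → (q_2, 11202022, #)
  read 1, top #: go to q_1, push X# → (q_1, 1202022, X#)
  read 1, top X: go to q_2, push X → (q_2, 202022, X#)
  read 2, top X: go to q_0, push X → (q_0, 02022, X#)
  read 0, top X: go to q_2, push ε → (q_2, 2022, #)
  read 2, top #: go to q_0, push # → (q_0, 022, #)
  read 0, top #: go to q_2, push # → (q_2, 22, #)
  read 2, top #: go to q_0, push # → (q_0, 2, #)
  read 2, top #: go to q_1, push ε → (q_1, ε, ε)
All input consumed and the stack is empty.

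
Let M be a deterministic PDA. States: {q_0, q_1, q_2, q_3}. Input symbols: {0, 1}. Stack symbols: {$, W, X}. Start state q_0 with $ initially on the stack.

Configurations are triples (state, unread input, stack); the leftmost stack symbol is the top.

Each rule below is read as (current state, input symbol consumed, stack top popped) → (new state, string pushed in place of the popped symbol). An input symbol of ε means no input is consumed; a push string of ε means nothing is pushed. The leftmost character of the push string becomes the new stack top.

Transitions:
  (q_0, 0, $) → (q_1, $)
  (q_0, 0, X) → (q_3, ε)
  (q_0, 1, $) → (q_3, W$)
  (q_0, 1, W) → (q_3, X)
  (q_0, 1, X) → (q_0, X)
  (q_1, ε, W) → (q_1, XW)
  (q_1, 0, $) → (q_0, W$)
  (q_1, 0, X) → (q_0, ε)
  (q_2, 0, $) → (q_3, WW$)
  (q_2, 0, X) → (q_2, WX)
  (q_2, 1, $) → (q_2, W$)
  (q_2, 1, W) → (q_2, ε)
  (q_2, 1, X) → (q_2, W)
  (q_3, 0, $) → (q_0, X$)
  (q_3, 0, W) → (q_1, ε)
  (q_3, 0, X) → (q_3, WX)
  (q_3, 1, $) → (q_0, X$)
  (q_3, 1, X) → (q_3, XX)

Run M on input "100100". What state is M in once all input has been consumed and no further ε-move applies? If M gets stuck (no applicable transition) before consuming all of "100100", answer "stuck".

(q_0, 100100, $)
  read 1, top $: go to q_3, push W$ → (q_3, 00100, W$)
  read 0, top W: go to q_1, push ε → (q_1, 0100, $)
  read 0, top $: go to q_0, push W$ → (q_0, 100, W$)
  read 1, top W: go to q_3, push X → (q_3, 00, X$)
  read 0, top X: go to q_3, push WX → (q_3, 0, WX$)
  read 0, top W: go to q_1, push ε → (q_1, ε, X$)
All input consumed; M is in state q_1.

q_1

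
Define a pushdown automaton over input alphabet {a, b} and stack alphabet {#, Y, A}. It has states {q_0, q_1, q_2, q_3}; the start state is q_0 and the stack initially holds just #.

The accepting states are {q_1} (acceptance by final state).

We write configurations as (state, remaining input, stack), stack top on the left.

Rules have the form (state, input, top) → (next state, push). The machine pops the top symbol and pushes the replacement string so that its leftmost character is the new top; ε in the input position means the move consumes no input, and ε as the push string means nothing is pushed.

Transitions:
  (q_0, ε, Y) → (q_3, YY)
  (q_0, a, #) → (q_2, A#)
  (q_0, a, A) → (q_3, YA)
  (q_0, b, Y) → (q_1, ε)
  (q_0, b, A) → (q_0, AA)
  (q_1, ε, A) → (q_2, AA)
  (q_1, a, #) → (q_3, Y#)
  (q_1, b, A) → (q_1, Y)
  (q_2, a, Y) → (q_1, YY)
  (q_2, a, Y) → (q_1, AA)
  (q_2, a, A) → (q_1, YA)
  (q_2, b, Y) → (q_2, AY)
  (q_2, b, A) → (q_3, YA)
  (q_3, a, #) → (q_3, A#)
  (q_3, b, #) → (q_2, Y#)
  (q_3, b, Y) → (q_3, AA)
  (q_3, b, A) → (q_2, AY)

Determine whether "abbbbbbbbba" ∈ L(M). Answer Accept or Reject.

Accept

One accepting computation: (q_0, abbbbbbbbba, #) ⊢ (q_2, bbbbbbbbba, A#) ⊢ (q_3, bbbbbbbba, YA#) ⊢ (q_3, bbbbbbba, AAA#) ⊢ (q_2, bbbbbba, AYAA#) ⊢ (q_3, bbbbba, YAYAA#) ⊢ (q_3, bbbba, AAAYAA#) ⊢ (q_2, bbba, AYAAYAA#) ⊢ (q_3, bba, YAYAAYAA#) ⊢ (q_3, ba, AAAYAAYAA#) ⊢ (q_2, a, AYAAYAAYAA#) ⊢ (q_1, ε, YAYAAYAAYAA#)
All input consumed and state q_1 ∈ F.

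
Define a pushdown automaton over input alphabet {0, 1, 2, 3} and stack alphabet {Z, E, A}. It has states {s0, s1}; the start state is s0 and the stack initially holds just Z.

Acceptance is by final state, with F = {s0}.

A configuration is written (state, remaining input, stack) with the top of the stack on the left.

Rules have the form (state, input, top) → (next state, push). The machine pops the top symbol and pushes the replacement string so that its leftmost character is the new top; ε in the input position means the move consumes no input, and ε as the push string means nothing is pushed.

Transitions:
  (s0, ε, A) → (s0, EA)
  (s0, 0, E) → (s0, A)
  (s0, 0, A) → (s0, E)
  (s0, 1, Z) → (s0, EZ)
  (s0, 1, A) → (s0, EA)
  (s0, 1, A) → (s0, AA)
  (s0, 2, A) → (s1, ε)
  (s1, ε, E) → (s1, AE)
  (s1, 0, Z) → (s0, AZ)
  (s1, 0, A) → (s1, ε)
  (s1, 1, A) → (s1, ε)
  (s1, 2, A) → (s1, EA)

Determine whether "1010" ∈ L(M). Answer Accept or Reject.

Accept

One accepting computation: (s0, 1010, Z) ⊢ (s0, 010, EZ) ⊢ (s0, 10, AZ) ⊢ (s0, 0, EAZ) ⊢ (s0, ε, AAZ)
All input consumed and state s0 ∈ F.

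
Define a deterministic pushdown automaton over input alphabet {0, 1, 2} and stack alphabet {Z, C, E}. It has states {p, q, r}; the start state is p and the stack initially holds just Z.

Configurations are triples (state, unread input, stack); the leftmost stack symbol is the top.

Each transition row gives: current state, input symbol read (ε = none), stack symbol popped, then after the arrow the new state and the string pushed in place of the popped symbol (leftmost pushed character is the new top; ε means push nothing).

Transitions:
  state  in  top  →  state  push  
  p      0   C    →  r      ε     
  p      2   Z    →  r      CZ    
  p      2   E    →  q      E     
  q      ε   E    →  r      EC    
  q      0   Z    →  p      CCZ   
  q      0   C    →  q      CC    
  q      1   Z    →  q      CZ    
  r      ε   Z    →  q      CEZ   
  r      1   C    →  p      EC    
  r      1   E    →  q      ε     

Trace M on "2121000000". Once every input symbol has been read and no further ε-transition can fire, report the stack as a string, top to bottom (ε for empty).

CCCCCCCCZ

(p, 2121000000, Z) ⊢ (r, 121000000, CZ) ⊢ (p, 21000000, ECZ) ⊢ (q, 1000000, ECZ) ⊢ (r, 1000000, ECCZ) ⊢ (q, 000000, CCZ) ⊢ (q, 00000, CCCZ) ⊢ (q, 0000, CCCCZ) ⊢ (q, 000, CCCCCZ) ⊢ (q, 00, CCCCCCZ) ⊢ (q, 0, CCCCCCCZ) ⊢ (q, ε, CCCCCCCCZ)
All input consumed in state q with stack CCCCCCCCZ.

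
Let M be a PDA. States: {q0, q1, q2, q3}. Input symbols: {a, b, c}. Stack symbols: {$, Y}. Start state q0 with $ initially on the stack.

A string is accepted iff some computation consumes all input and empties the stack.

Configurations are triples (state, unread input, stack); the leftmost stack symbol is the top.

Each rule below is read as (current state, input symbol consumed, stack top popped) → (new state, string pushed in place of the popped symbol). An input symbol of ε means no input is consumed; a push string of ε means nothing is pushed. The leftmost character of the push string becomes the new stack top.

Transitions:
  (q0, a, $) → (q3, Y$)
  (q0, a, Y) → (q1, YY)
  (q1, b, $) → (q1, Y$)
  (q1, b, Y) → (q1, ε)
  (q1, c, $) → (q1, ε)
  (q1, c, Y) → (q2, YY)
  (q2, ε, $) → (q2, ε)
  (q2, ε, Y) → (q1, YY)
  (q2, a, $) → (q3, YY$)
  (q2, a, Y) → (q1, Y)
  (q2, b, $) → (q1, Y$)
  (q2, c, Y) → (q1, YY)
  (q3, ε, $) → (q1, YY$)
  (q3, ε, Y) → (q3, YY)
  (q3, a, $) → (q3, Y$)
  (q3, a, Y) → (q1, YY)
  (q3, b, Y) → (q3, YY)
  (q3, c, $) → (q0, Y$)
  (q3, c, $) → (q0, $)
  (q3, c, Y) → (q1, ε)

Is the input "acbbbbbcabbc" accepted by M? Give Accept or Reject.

Accept

One accepting computation: (q0, acbbbbbcabbc, $) ⊢ (q3, cbbbbbcabbc, Y$) ⊢ (q1, bbbbbcabbc, $) ⊢ (q1, bbbbcabbc, Y$) ⊢ (q1, bbbcabbc, $) ⊢ (q1, bbcabbc, Y$) ⊢ (q1, bcabbc, $) ⊢ (q1, cabbc, Y$) ⊢ (q2, abbc, YY$) ⊢ (q1, bbc, YY$) ⊢ (q1, bc, Y$) ⊢ (q1, c, $) ⊢ (q1, ε, ε)
All input consumed and the stack is empty.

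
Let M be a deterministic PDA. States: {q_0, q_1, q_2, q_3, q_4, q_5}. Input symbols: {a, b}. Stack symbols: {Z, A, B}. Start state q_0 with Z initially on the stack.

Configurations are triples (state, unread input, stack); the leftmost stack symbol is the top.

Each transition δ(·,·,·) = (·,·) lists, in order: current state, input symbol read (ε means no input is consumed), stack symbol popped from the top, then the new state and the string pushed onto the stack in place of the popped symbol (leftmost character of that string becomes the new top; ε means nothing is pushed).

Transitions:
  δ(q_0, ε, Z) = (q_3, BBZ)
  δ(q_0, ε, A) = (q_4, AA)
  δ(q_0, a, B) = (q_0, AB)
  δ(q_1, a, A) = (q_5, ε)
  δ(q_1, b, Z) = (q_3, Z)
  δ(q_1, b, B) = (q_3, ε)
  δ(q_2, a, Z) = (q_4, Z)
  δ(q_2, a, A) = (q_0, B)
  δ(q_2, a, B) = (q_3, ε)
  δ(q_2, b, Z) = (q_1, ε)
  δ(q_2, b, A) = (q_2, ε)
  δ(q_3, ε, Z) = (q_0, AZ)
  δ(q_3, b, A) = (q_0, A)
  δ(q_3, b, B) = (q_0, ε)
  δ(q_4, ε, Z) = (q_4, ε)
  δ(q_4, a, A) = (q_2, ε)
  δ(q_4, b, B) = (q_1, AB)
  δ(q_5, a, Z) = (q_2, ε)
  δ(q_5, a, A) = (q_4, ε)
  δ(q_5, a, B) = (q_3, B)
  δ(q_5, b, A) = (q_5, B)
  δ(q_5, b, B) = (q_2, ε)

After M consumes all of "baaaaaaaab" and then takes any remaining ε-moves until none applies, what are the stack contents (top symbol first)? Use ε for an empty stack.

(q_0, baaaaaaaab, Z)
  ε-move, top Z: go to q_3, push BBZ → (q_3, baaaaaaaab, BBZ)
  read b, top B: go to q_0, push ε → (q_0, aaaaaaaab, BZ)
  read a, top B: go to q_0, push AB → (q_0, aaaaaaab, ABZ)
  ε-move, top A: go to q_4, push AA → (q_4, aaaaaaab, AABZ)
  read a, top A: go to q_2, push ε → (q_2, aaaaaab, ABZ)
  read a, top A: go to q_0, push B → (q_0, aaaaab, BBZ)
  read a, top B: go to q_0, push AB → (q_0, aaaab, ABBZ)
  ε-move, top A: go to q_4, push AA → (q_4, aaaab, AABBZ)
  read a, top A: go to q_2, push ε → (q_2, aaab, ABBZ)
  read a, top A: go to q_0, push B → (q_0, aab, BBBZ)
  read a, top B: go to q_0, push AB → (q_0, ab, ABBBZ)
  ε-move, top A: go to q_4, push AA → (q_4, ab, AABBBZ)
  read a, top A: go to q_2, push ε → (q_2, b, ABBBZ)
  read b, top A: go to q_2, push ε → (q_2, ε, BBBZ)
All input consumed in state q_2 with stack BBBZ.

BBBZ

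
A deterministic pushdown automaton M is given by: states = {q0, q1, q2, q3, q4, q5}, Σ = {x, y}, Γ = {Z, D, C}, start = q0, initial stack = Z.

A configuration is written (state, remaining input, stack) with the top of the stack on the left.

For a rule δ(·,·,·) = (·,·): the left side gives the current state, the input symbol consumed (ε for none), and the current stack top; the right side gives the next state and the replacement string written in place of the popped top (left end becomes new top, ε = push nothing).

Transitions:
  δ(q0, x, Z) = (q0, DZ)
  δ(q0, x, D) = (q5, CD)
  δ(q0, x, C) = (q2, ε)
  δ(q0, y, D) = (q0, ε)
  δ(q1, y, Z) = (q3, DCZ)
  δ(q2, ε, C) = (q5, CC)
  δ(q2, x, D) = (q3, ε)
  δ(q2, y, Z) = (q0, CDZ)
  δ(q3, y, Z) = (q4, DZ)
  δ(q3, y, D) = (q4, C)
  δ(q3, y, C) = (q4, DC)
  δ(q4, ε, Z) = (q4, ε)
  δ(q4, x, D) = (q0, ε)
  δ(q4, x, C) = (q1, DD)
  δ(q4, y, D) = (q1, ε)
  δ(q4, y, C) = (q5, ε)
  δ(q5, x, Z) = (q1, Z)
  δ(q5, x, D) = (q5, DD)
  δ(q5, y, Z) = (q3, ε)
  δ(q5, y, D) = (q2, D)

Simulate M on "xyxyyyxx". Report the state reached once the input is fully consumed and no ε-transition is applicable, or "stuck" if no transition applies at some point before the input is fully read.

(q0, xyxyyyxx, Z)
  read x, top Z: go to q0, push DZ → (q0, yxyyyxx, DZ)
  read y, top D: go to q0, push ε → (q0, xyyyxx, Z)
  read x, top Z: go to q0, push DZ → (q0, yyyxx, DZ)
  read y, top D: go to q0, push ε → (q0, yyxx, Z)
No transition for (q0, y, top Z); M blocks with input yyxx remaining.

stuck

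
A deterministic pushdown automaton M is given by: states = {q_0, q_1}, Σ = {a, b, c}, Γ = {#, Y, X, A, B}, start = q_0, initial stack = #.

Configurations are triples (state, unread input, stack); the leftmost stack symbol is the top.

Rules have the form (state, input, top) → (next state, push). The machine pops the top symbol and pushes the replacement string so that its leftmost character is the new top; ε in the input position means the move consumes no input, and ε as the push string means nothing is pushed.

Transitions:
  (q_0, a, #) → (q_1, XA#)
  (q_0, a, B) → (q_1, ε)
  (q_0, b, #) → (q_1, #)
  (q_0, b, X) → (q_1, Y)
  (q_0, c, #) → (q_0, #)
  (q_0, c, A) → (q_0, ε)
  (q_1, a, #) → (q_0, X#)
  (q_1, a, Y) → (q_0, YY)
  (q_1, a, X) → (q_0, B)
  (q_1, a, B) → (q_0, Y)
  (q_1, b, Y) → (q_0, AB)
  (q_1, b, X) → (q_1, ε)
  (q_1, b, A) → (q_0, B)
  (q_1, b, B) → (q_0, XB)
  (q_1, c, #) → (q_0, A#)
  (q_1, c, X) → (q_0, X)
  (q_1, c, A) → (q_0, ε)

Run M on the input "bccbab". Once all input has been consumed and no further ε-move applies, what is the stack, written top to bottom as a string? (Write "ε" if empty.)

Y#

(q_0, bccbab, #) ⊢ (q_1, ccbab, #) ⊢ (q_0, cbab, A#) ⊢ (q_0, bab, #) ⊢ (q_1, ab, #) ⊢ (q_0, b, X#) ⊢ (q_1, ε, Y#)
All input consumed in state q_1 with stack Y#.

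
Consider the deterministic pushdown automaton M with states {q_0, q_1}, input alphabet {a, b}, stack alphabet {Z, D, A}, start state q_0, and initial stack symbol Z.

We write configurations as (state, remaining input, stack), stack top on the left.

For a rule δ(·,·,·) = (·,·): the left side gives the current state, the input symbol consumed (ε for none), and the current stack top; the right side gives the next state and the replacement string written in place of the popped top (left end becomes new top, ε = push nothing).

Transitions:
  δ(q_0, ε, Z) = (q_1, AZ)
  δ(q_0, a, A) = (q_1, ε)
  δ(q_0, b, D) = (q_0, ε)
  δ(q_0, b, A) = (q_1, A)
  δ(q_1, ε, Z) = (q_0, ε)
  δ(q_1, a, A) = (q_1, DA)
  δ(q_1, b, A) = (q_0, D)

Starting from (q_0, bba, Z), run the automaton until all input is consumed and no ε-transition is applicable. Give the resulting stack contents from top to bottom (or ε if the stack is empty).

DAZ

(q_0, bba, Z)
  ε-move, top Z: go to q_1, push AZ → (q_1, bba, AZ)
  read b, top A: go to q_0, push D → (q_0, ba, DZ)
  read b, top D: go to q_0, push ε → (q_0, a, Z)
  ε-move, top Z: go to q_1, push AZ → (q_1, a, AZ)
  read a, top A: go to q_1, push DA → (q_1, ε, DAZ)
All input consumed in state q_1 with stack DAZ.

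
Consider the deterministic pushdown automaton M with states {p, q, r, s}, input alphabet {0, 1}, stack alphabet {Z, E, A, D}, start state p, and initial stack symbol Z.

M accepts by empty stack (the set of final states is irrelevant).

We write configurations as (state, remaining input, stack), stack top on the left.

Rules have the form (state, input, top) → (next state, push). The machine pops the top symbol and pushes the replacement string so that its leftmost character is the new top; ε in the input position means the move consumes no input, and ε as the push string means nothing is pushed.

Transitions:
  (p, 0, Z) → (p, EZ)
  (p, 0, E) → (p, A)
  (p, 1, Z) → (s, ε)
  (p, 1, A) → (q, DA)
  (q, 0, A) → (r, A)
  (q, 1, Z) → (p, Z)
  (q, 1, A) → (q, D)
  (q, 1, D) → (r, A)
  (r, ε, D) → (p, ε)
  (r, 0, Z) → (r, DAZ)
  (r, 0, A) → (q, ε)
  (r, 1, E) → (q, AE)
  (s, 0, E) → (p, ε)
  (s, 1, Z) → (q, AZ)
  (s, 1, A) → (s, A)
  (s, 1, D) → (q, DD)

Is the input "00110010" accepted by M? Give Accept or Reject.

(p, 00110010, Z)
  read 0, top Z: go to p, push EZ → (p, 0110010, EZ)
  read 0, top E: go to p, push A → (p, 110010, AZ)
  read 1, top A: go to q, push DA → (q, 10010, DAZ)
  read 1, top D: go to r, push A → (r, 0010, AAZ)
  read 0, top A: go to q, push ε → (q, 010, AZ)
  read 0, top A: go to r, push A → (r, 10, AZ)
No transition applies at (r, 10, AZ); input not fully consumed.

Reject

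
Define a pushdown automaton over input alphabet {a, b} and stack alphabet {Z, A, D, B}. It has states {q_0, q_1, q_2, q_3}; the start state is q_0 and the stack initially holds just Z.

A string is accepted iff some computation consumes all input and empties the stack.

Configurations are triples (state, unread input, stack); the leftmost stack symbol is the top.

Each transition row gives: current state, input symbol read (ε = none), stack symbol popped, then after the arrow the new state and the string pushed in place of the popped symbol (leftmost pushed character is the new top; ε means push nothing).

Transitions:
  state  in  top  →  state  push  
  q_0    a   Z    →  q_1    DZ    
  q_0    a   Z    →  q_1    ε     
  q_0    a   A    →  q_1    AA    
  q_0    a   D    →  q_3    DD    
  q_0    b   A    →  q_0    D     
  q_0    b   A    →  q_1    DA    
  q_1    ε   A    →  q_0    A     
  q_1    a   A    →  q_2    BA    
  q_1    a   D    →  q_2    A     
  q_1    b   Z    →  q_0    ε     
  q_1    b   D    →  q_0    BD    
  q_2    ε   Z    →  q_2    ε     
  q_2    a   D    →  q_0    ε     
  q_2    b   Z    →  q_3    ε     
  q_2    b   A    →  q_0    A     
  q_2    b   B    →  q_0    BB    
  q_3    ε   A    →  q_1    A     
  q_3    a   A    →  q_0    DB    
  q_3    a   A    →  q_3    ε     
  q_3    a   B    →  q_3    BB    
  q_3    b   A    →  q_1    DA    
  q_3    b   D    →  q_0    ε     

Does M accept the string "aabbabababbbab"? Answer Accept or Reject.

No computation consumes all input and empties the stack.

Reject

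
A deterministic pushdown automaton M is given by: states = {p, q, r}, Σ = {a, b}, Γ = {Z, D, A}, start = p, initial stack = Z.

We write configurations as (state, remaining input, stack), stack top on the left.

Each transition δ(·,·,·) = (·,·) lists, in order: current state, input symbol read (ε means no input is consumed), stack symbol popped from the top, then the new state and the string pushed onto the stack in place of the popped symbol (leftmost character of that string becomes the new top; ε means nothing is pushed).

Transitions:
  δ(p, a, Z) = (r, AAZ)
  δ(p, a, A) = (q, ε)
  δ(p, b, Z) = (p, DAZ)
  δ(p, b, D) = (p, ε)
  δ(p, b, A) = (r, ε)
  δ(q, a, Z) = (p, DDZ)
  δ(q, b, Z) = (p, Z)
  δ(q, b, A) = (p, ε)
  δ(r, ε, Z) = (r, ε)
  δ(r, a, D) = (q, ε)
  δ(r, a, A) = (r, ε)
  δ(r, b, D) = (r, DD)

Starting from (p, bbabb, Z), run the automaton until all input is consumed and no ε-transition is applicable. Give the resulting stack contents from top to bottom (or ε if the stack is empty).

(p, bbabb, Z)
  read b, top Z: go to p, push DAZ → (p, babb, DAZ)
  read b, top D: go to p, push ε → (p, abb, AZ)
  read a, top A: go to q, push ε → (q, bb, Z)
  read b, top Z: go to p, push Z → (p, b, Z)
  read b, top Z: go to p, push DAZ → (p, ε, DAZ)
All input consumed in state p with stack DAZ.

DAZ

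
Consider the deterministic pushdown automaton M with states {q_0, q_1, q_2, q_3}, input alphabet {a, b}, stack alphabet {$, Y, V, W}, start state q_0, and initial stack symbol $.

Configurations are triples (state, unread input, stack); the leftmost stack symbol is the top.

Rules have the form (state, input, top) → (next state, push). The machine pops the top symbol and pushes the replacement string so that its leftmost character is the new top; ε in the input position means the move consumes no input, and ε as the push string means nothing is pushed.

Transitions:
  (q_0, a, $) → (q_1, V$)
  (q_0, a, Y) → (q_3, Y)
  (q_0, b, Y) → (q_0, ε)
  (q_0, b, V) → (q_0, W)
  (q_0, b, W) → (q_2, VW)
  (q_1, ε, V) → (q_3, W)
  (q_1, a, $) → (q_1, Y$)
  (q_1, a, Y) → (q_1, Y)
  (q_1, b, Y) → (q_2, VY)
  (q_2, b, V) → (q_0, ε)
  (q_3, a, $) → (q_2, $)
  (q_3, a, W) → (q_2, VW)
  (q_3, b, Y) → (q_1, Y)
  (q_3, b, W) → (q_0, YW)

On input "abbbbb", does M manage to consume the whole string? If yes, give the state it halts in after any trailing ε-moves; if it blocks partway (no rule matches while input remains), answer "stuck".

(q_0, abbbbb, $) ⊢ (q_1, bbbbb, V$) ⊢ (q_3, bbbbb, W$) ⊢ (q_0, bbbb, YW$) ⊢ (q_0, bbb, W$) ⊢ (q_2, bb, VW$) ⊢ (q_0, b, W$) ⊢ (q_2, ε, VW$)
All input consumed; M is in state q_2.

q_2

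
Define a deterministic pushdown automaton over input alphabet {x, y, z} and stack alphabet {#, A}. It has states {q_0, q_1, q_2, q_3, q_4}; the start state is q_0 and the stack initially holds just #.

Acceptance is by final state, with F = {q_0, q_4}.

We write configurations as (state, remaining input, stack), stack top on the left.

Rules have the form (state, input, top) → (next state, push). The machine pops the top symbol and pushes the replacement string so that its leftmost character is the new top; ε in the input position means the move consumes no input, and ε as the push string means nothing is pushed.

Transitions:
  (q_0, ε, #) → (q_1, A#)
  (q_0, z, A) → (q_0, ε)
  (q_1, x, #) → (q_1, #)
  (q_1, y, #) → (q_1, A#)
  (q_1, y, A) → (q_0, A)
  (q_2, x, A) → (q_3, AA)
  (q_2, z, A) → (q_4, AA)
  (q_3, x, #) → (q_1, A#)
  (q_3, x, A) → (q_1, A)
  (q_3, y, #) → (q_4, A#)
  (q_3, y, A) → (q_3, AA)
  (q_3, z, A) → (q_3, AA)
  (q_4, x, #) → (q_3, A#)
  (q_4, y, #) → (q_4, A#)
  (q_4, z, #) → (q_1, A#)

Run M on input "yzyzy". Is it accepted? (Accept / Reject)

(q_0, yzyzy, #)
  ε-move, top #: go to q_1, push A# → (q_1, yzyzy, A#)
  read y, top A: go to q_0, push A → (q_0, zyzy, A#)
  read z, top A: go to q_0, push ε → (q_0, yzy, #)
  ε-move, top #: go to q_1, push A# → (q_1, yzy, A#)
  read y, top A: go to q_0, push A → (q_0, zy, A#)
  read z, top A: go to q_0, push ε → (q_0, y, #)
  ε-move, top #: go to q_1, push A# → (q_1, y, A#)
  read y, top A: go to q_0, push A → (q_0, ε, A#)
All input consumed; state q_0 ∈ F.

Accept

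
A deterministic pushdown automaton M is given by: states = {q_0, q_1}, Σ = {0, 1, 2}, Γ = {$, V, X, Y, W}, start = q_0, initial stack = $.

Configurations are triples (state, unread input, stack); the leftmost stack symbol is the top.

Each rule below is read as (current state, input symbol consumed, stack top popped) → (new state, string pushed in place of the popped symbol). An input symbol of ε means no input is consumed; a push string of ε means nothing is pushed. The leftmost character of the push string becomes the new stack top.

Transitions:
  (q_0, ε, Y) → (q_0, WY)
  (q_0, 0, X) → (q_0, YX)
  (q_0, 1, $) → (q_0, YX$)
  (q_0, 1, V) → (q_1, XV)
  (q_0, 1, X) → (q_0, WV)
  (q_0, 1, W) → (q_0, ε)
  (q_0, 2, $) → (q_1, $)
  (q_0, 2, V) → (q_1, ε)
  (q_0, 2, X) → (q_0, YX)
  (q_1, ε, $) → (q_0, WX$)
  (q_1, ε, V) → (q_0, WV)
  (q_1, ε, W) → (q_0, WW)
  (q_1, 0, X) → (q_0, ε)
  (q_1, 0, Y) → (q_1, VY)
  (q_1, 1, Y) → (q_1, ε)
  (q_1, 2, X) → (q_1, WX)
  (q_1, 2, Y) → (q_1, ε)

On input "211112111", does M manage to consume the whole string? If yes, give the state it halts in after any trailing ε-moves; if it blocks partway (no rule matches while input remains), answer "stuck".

q_0

(q_0, 211112111, $) ⊢ (q_1, 11112111, $) ⊢ (q_0, 11112111, WX$) ⊢ (q_0, 1112111, X$) ⊢ (q_0, 112111, WV$) ⊢ (q_0, 12111, V$) ⊢ (q_1, 2111, XV$) ⊢ (q_1, 111, WXV$) ⊢ (q_0, 111, WWXV$) ⊢ (q_0, 11, WXV$) ⊢ (q_0, 1, XV$) ⊢ (q_0, ε, WVV$)
All input consumed; M is in state q_0.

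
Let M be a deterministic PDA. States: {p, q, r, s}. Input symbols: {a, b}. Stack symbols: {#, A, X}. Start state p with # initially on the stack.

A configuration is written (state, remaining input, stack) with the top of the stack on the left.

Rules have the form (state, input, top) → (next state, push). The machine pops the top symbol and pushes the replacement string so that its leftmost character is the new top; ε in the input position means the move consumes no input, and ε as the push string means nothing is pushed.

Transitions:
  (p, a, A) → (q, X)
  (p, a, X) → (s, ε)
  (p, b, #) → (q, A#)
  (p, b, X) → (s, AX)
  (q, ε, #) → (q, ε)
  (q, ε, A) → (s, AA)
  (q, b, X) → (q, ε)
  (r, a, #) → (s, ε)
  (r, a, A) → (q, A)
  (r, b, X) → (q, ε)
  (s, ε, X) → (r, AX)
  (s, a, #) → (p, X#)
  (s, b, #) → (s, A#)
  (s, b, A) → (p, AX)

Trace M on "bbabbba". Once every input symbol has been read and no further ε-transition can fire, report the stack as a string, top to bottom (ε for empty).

(p, bbabbba, #)
  read b, top #: go to q, push A# → (q, babbba, A#)
  ε-move, top A: go to s, push AA → (s, babbba, AA#)
  read b, top A: go to p, push AX → (p, abbba, AXA#)
  read a, top A: go to q, push X → (q, bbba, XXA#)
  read b, top X: go to q, push ε → (q, bba, XA#)
  read b, top X: go to q, push ε → (q, ba, A#)
  ε-move, top A: go to s, push AA → (s, ba, AA#)
  read b, top A: go to p, push AX → (p, a, AXA#)
  read a, top A: go to q, push X → (q, ε, XXA#)
All input consumed in state q with stack XXA#.

XXA#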